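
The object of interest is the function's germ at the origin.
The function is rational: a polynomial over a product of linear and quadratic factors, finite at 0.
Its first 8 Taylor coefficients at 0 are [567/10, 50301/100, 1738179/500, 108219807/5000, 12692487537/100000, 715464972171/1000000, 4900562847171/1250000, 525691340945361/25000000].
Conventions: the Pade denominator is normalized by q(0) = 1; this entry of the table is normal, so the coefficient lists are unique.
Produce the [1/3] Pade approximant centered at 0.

Taylor coefficients needed (read off): a_0 = 567/10, a_1 = 50301/100, a_2 = 1738179/500, a_3 = 108219807/5000, a_4 = 12692487537/100000.
Write the denominator as Q(n) = 1 + q1*n + q2*n^2 + q3*n^3. Requiring Q*f - P = O(n^5) with deg P <= 1 kills the coefficients of n^2..n^4 in Q*f:
  n^2: a_2 + q1*a_1 + q2*a_0 = 0, i.e. 1738179/500 + (50301/100)*q1 + (567/10)*q2 = 0.
  n^3: a_3 + q1*a_2 + q2*a_1 + q3*a_0 = 0, i.e. 108219807/5000 + (1738179/500)*q1 + (50301/100)*q2 + (567/10)*q3 = 0.
  n^4: a_4 + q1*a_3 + q2*a_2 + q3*a_1 = 0, i.e. 12692487537/100000 + (108219807/5000)*q1 + (1738179/500)*q2 + (50301/100)*q3 = 0.
Solving this linear system: q1 = -3735517/361790, q2 = 952827/31460, q3 = -84069/4840.
The numerator is Q*f truncated at degree 1: P0 = a_0 = 567/10; P1 = a_1 + q1*a_0 = -14909913/180895.

The Pade approximant has numerator coefficients [567/10, -14909913/180895]; denominator coefficients [1, -3735517/361790, 952827/31460, -84069/4840].


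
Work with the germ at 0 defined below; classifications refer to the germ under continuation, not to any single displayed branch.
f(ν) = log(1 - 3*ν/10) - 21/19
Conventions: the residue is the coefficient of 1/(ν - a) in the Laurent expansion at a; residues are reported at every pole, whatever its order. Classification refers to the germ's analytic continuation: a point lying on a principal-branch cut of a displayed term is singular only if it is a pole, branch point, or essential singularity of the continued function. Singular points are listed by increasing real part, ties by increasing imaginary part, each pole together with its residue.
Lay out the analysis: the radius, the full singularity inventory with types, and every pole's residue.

Branch term (1)*log(1 - ν/(10/3)): its argument vanishes at ν = 10/3, a logarithmic branch point, modulus 10/3.
The radius of convergence is the smallest modulus among the singular points: 10/3.

Radius of convergence at 0: 10/3.
At 10/3: a logarithmic branch point.


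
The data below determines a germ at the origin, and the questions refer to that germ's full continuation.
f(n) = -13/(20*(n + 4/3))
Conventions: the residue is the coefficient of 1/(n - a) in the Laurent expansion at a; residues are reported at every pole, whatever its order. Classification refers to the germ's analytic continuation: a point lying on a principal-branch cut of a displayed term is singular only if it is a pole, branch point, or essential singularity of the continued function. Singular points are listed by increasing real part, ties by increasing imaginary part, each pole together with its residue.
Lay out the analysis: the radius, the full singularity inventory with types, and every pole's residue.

Denominator factor (n + 4/3): pole of order 1 at -4/3, modulus 4/3.
The radius of convergence is the smallest modulus among the singular points: 4/3.
At the order-1 pole -4/3 set g(n) = (n - (-4/3))*f(n) = -13/20.
Simple pole: residue = g(a) at a = -4/3, which is -13/20.

Radius of convergence at 0: 4/3.
At -4/3: a pole of order 1; residue -13/20.


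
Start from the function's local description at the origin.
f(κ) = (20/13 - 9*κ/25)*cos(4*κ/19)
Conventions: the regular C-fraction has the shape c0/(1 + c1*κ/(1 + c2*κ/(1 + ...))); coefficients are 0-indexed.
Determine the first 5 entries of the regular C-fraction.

The regular C-fraction coefficients are [20/13, 117/500, -6941729/21118500, 4000/42237, 390000/6941729].

Taylor coefficients (expand at 0): a_0 = 20/13, a_1 = -9/25, a_2 = -160/4693, a_3 = 72/9025, a_4 = 640/5082519.
c0 = a_0 = 20/13. Peel one level at a time: if S = 1 + c*κ/S' with S'(0) = 1, then c is the κ-coefficient of S and S' = c*κ/(S - 1).
S_1 = c0/f = 1 + (117/500)*κ + (6941729/90250000)*κ^2 + ...; c1 = 117/500.
S_2 = c1*κ/(S_1 - 1) = 1 + (-6941729/21118500)*κ + (55533832/1783964169)*κ^2 + ...; c2 = -6941729/21118500.
S_3 = c2*κ/(S_2 - 1) = 1 + (4000/42237)*κ + (-40000000/7517892507)*κ^2 + ...; c3 = 4000/42237.
S_4 = c3*κ/(S_3 - 1) = 1 + (390000/6941729)*κ + ...; c4 = 390000/6941729.


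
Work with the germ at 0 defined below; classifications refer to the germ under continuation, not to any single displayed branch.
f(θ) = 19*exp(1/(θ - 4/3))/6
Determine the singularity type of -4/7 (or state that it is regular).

The point is a regular point.

There is no denominator, hence no pole anywhere.
The essential point of exp(1/(θ - (4/3))) is 4/3, not -4/7.
So the germ continues analytically to -4/7.


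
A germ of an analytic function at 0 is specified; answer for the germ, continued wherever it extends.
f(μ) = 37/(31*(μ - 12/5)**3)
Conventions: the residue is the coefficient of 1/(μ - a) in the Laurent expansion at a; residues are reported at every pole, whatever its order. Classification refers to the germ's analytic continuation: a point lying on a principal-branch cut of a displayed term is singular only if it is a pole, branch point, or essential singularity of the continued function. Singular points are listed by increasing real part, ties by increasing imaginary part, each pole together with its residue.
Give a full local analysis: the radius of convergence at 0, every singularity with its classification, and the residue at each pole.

Radius of convergence at 0: 12/5.
At 12/5: a pole of order 3; residue 0.

Denominator factor (μ - 12/5)^3: pole of order 3 at 12/5, modulus 12/5.
The radius of convergence is the smallest modulus among the singular points: 12/5.
At the order-3 pole 12/5 set g(μ) = (μ - (12/5))^3*f(μ) = 37/31.
Order-3 pole: residue = g''(a)/2; g''(12/5) = 0, so the residue is 0.


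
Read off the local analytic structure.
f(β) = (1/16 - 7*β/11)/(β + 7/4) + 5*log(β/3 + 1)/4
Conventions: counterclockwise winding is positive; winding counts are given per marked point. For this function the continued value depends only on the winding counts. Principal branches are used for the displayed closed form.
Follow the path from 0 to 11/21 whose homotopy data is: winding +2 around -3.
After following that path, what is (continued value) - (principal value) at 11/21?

The rational part is single-valued and drops out of the difference; each branch term changes only by its own monodromy.
(5/4)*log(1 - β/(-3)): each positive loop around -3 adds 2*pi*i to the log, so winding +2 contributes (5/4)*(2)*2*pi*i = (5)*pi*i.
Summing the contributions at β = 11/21 gives (5)*pi*i.

Continued minus principal equals (5)*pi*i.


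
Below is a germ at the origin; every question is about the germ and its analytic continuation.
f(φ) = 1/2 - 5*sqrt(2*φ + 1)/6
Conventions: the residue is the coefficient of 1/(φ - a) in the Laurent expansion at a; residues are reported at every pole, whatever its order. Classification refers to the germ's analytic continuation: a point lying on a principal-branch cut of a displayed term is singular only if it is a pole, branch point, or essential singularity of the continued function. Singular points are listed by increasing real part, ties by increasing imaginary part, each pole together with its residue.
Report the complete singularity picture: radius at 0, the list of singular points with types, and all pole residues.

Radius of convergence at 0: 1/2.
At -1/2: an algebraic (square-root) branch point.

Branch term (-5/6)*sqrt(1 - φ/(-1/2)): its argument vanishes at φ = -1/2, a square-root branch point, modulus 1/2.
The radius of convergence is the smallest modulus among the singular points: 1/2.


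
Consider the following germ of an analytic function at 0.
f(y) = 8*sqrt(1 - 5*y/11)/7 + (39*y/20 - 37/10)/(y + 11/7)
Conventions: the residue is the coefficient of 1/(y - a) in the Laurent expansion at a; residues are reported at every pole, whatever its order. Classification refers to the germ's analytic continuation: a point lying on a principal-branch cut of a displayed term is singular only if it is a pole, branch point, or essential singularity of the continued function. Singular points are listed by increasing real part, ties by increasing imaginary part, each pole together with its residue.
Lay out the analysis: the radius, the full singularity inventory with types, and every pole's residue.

Radius of convergence at 0: 11/7.
At -11/7: a pole of order 1; residue -947/140.
At 11/5: an algebraic (square-root) branch point.

Denominator factor (y + 11/7): pole of order 1 at -11/7, modulus 11/7.
Branch term (8/7)*sqrt(1 - y/(11/5)): its argument vanishes at y = 11/5, a square-root branch point, modulus 11/5.
The radius of convergence is the smallest modulus among the singular points: 11/7.
The branch term is analytic at -11/7 and contributes nothing to the residue; only the rational part matters.
At the order-1 pole -11/7 set g(y) = (y - (-11/7))*(rational part) = 39*y/20 - 37/10.
Simple pole: residue = g(a) at a = -11/7, which is -947/140.
List the singular points by increasing real part (a conjugate pair: the negative imaginary part first).


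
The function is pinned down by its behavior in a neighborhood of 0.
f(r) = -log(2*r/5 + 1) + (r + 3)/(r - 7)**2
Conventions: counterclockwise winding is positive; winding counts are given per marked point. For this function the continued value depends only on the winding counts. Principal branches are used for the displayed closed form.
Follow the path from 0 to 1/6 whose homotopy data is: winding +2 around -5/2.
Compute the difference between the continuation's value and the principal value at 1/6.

The rational part is single-valued and drops out of the difference; each branch term changes only by its own monodromy.
(-1)*log(1 - r/(-5/2)): each positive loop around -5/2 adds 2*pi*i to the log, so winding +2 contributes (-1)*(2)*2*pi*i = -(4)*pi*i.
Summing the contributions at r = 1/6 gives -(4)*pi*i.

Continued minus principal equals -(4)*pi*i.


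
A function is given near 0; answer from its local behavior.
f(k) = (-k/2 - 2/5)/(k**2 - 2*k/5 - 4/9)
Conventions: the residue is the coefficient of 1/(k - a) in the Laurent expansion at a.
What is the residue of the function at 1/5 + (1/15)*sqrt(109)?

The residue is -1/4 - (15/436)*sqrt(109).

The factor k**2 - 2*k/5 - 4/9 splits as (k - a)(k - a') with a = 1/5 + (1/15)*sqrt(109), a' = 1/5 - (1/15)*sqrt(109). At the order-1 pole a set g(k) = (k - a)*f(k) = [-k/2 - 2/5] / (k - a').
Simple pole: residue = g(a) at a = 1/5 + (1/15)*sqrt(109), which is -1/4 - (15/436)*sqrt(109).


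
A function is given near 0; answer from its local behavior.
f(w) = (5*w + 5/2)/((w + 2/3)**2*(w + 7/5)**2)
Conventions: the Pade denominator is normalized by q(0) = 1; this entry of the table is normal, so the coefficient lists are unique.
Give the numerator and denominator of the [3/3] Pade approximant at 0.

The Pade approximant has numerator coefficients [1125/392, 2770875/554288, -523125/277144, 253125/554288]; denominator coefficients [1, 5897/1414, 16293/2828, 759855/277144].

Taylor coefficients needed (expand at 0): a_0 = 1125/392, a_1 = -19125/2744, a_2 = 817875/76832, a_3 = -3133125/268912, a_4 = 95932125/15059072, a_5 = 1198841625/105413504, a_6 = -22004823375/421654016.
Write the denominator as Q(w) = 1 + q1*w + q2*w^2 + q3*w^3. Requiring Q*f - P = O(w^7) with deg P <= 3 kills the coefficients of w^4..w^6 in Q*f:
  w^4: a_4 + q1*a_3 + q2*a_2 + q3*a_1 = 0, i.e. 95932125/15059072 + (-3133125/268912)*q1 + (817875/76832)*q2 + (-19125/2744)*q3 = 0.
  w^5: a_5 + q1*a_4 + q2*a_3 + q3*a_2 = 0, i.e. 1198841625/105413504 + (95932125/15059072)*q1 + (-3133125/268912)*q2 + (817875/76832)*q3 = 0.
  w^6: a_6 + q1*a_5 + q2*a_4 + q3*a_3 = 0, i.e. -22004823375/421654016 + (1198841625/105413504)*q1 + (95932125/15059072)*q2 + (-3133125/268912)*q3 = 0.
Solving this linear system: q1 = 5897/1414, q2 = 16293/2828, q3 = 759855/277144.
The numerator is Q*f truncated at degree 3: P0 = a_0 = 1125/392; P1 = a_1 + q1*a_0 = 2770875/554288; P2 = a_2 + q1*a_1 + q2*a_0 = -523125/277144; P3 = a_3 + q1*a_2 + q2*a_1 + q3*a_0 = 253125/554288.


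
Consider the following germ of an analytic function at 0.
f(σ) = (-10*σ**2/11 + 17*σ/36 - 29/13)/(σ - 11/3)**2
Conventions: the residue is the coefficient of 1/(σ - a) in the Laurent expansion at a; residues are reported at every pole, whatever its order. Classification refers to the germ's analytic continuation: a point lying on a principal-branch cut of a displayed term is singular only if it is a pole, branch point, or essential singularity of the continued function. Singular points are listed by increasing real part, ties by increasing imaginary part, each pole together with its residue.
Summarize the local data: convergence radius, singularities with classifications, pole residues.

Denominator factor (σ - 11/3)^2: pole of order 2 at 11/3, modulus 11/3.
The radius of convergence is the smallest modulus among the singular points: 11/3.
At the order-2 pole 11/3 set g(σ) = (σ - (11/3))^2*f(σ) = -10*σ**2/11 + 17*σ/36 - 29/13.
Order-2 pole: residue = g'(a); g'(11/3) = -223/36, so the residue is -223/36.

Radius of convergence at 0: 11/3.
At 11/3: a pole of order 2; residue -223/36.


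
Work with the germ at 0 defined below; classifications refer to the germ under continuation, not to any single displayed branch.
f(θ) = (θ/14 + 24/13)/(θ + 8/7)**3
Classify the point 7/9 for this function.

Denominator factors: θ + 8/7 = 121/63 at θ = 7/9 — none vanishes.
So the germ continues analytically to 7/9.

The point is a regular point.


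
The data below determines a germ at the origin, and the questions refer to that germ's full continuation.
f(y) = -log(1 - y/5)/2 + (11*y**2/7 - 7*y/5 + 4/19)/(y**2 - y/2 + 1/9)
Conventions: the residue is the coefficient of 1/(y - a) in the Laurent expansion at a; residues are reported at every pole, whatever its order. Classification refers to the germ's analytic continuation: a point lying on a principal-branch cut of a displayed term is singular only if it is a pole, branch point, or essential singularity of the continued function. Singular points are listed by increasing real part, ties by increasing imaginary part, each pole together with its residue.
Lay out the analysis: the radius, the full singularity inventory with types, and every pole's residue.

Denominator factor (y**2 - y/2 + 1/9): discriminant -7/36, complex-conjugate roots (1/4) + ((1/12)*sqrt(7))*i and (1/4) - ((1/12)*sqrt(7))*i; poles of order 1, moduli 1/3 and 1/3.
Branch term (-1/2)*log(1 - y/(5)): its argument vanishes at y = 5, a logarithmic branch point, modulus 5.
The radius of convergence is the smallest modulus among the singular points: 1/3.
The branch term is analytic at (1/4) - ((1/12)*sqrt(7))*i and contributes nothing to the residue; only the rational part matters.
The factor y**2 - y/2 + 1/9 splits as (y - a)(y - a') with a = (1/4) - ((1/12)*sqrt(7))*i, a' = (1/4) + ((1/12)*sqrt(7))*i. At the order-1 pole a set g(y) = (y - a)*(rational part) = [11*y**2/7 - 7*y/5 + 4/19] / (y - a').
Simple pole: residue = g(a) at a = (1/4) - ((1/12)*sqrt(7))*i, which is (-43/140) - ((5633/55860)*sqrt(7))*i.
The branch term is analytic at (1/4) + ((1/12)*sqrt(7))*i and contributes nothing to the residue; only the rational part matters.
The factor y**2 - y/2 + 1/9 splits as (y - a)(y - a') with a = (1/4) + ((1/12)*sqrt(7))*i, a' = (1/4) - ((1/12)*sqrt(7))*i. At the order-1 pole a set g(y) = (y - a)*(rational part) = [11*y**2/7 - 7*y/5 + 4/19] / (y - a').
Simple pole: residue = g(a) at a = (1/4) + ((1/12)*sqrt(7))*i, which is (-43/140) + ((5633/55860)*sqrt(7))*i.
List the singular points by increasing real part (a conjugate pair: the negative imaginary part first).

Radius of convergence at 0: 1/3.
At (1/4) - ((1/12)*sqrt(7))*i: a pole of order 1; residue (-43/140) - ((5633/55860)*sqrt(7))*i.
At (1/4) + ((1/12)*sqrt(7))*i: a pole of order 1; residue (-43/140) + ((5633/55860)*sqrt(7))*i.
At 5: a logarithmic branch point.


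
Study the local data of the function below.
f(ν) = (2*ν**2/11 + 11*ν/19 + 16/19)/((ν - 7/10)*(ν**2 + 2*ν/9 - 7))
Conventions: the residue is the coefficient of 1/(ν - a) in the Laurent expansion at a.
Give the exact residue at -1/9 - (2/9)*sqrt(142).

The residue is 21305/108661 - (4607465/339456964)*sqrt(142).

The factor ν**2 + 2*ν/9 - 7 splits as (ν - a)(ν - a') with a = -1/9 - (2/9)*sqrt(142), a' = -1/9 + (2/9)*sqrt(142). At the order-1 pole a set g(ν) = (ν - a)*f(ν) = [(2*ν**2/11 + 11*ν/19 + 16/19)/(ν - 7/10)] / (ν - a').
Simple pole: residue = g(a) at a = -1/9 - (2/9)*sqrt(142), which is 21305/108661 - (4607465/339456964)*sqrt(142).


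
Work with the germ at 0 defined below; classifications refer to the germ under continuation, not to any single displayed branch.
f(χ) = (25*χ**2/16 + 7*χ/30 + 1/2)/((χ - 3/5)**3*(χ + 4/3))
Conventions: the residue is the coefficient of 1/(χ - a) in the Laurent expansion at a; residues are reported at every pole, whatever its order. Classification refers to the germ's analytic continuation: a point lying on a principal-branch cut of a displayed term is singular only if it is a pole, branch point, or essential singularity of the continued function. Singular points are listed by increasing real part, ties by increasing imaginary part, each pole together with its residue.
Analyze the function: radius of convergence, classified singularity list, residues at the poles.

Radius of convergence at 0: 3/5.
At -4/3: a pole of order 1; residue -20025/48778.
At 3/5: a pole of order 3; residue 20025/48778.

Denominator factor (χ - 3/5)^3: pole of order 3 at 3/5, modulus 3/5.
Denominator factor (χ + 4/3): pole of order 1 at -4/3, modulus 4/3.
The radius of convergence is the smallest modulus among the singular points: 3/5.
At the order-1 pole -4/3 set g(χ) = (χ - (-4/3))*f(χ) = (25*χ**2/16 + 7*χ/30 + 1/2)/(χ - 3/5)**3.
Simple pole: residue = g(a) at a = -4/3, which is -20025/48778.
At the order-3 pole 3/5 set g(χ) = (χ - (3/5))^3*f(χ) = (25*χ**2/16 + 7*χ/30 + 1/2)/(χ + 4/3).
Order-3 pole: residue = g''(a)/2; g''(3/5) = 20025/24389, so the residue is 20025/48778.
List the singular points by increasing real part (a conjugate pair: the negative imaginary part first).


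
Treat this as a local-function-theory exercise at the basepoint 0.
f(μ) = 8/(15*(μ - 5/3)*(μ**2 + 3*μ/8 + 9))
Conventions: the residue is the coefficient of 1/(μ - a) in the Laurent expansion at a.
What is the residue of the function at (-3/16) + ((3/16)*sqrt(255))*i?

The factor μ**2 + 3*μ/8 + 9 splits as (μ - a)(μ - a') with a = (-3/16) + ((3/16)*sqrt(255))*i, a' = (-3/16) - ((3/16)*sqrt(255))*i. At the order-1 pole a set g(μ) = (μ - a)*f(μ) = [8/(15*(μ - 5/3))] / (μ - a').
Simple pole: residue = g(a) at a = (-3/16) + ((3/16)*sqrt(255))*i, which is (-96/4465) + ((2848/3415725)*sqrt(255))*i.

The residue is (-96/4465) + ((2848/3415725)*sqrt(255))*i.


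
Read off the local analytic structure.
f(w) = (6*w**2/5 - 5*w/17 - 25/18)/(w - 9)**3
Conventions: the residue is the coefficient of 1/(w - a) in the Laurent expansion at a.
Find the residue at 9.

At the order-3 pole 9 set g(w) = (w - (9))^3*f(w) = 6*w**2/5 - 5*w/17 - 25/18.
Order-3 pole: residue = g''(a)/2; g''(9) = 12/5, so the residue is 6/5.

The residue is 6/5.


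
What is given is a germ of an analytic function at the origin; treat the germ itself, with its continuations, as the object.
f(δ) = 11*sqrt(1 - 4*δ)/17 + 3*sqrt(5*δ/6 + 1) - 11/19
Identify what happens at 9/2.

There is no denominator, hence no pole anywhere.
Branch term sqrt(1 - δ/(-6/5)): argument at 9/2 is 19/4, nonzero, so 9/2 is not its branch point (a point on a principal cut is still regular for the continued germ).
Branch term sqrt(1 - δ/(1/4)): argument at 9/2 is -17, nonzero, so 9/2 is not its branch point (a point on a principal cut is still regular for the continued germ).
So the germ continues analytically to 9/2.

The point is a regular point.


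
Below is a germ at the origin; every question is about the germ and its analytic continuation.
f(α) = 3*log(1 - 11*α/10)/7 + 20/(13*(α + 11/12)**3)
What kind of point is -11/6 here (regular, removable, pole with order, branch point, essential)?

The point is a regular point.

Denominator factors: α + 11/12 = -11/12 at α = -11/6 — none vanishes.
Branch term log(1 - α/(10/11)): argument at -11/6 is 181/60, nonzero, so -11/6 is not its branch point (a point on a principal cut is still regular for the continued germ).
So the germ continues analytically to -11/6.


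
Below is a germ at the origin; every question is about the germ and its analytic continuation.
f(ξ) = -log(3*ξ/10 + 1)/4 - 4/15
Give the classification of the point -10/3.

The term (-1/4)*log(1 - ξ/(-10/3)) has argument 1 - -10/3/(-10/3) = 0 at -10/3: a logarithmic (infinitely-sheeted) branch point; the remaining terms are analytic or single-valued there.

The point is a logarithmic branch point.


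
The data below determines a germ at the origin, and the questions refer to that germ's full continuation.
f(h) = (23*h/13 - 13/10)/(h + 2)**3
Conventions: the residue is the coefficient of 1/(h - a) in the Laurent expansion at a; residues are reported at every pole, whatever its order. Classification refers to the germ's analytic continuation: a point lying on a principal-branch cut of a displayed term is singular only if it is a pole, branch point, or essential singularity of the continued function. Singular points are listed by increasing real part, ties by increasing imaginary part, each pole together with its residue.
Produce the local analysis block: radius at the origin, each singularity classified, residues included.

Radius of convergence at 0: 2.
At -2: a pole of order 3; residue 0.

Denominator factor (h + 2)^3: pole of order 3 at -2, modulus 2.
The radius of convergence is the smallest modulus among the singular points: 2.
At the order-3 pole -2 set g(h) = (h - (-2))^3*f(h) = 23*h/13 - 13/10.
Order-3 pole: residue = g''(a)/2; g''(-2) = 0, so the residue is 0.


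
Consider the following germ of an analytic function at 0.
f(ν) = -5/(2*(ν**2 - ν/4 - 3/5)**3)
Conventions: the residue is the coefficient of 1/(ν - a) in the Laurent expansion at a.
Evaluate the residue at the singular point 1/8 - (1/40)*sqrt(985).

The factor ν**2 - ν/4 - 3/5 splits as (ν - a)(ν - a') with a = 1/8 - (1/40)*sqrt(985), a' = 1/8 + (1/40)*sqrt(985). At the order-3 pole a set g(ν) = (ν - a)^3*f(ν) = [-5/2] / (ν - a')^3.
Order-3 pole: residue = g''(a)/2; g''(1/8 - (1/40)*sqrt(985)) = (768000/7645373)*sqrt(985), so the residue is (384000/7645373)*sqrt(985).

The residue is (384000/7645373)*sqrt(985).


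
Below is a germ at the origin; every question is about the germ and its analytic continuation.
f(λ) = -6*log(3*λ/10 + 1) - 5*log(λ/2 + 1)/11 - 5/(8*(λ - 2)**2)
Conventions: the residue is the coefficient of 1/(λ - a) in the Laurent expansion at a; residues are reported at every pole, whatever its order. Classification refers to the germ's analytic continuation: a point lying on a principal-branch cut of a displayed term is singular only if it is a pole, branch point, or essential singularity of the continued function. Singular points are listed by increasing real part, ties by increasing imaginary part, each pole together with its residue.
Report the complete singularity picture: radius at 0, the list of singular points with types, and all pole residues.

Denominator factor (λ - 2)^2: pole of order 2 at 2, modulus 2.
Branch term (-5/11)*log(1 - λ/(-2)): its argument vanishes at λ = -2, a logarithmic branch point, modulus 2.
Branch term (-6)*log(1 - λ/(-10/3)): its argument vanishes at λ = -10/3, a logarithmic branch point, modulus 10/3.
The radius of convergence is the smallest modulus among the singular points: 2.
The branch terms are analytic at 2 and contribute nothing to the residue; only the rational part matters.
At the order-2 pole 2 set g(λ) = (λ - (2))^2*(rational part) = -5/8.
Order-2 pole: residue = g'(a); g'(2) = 0, so the residue is 0.
List the singular points by increasing real part (a conjugate pair: the negative imaginary part first).

Radius of convergence at 0: 2.
At -10/3: a logarithmic branch point.
At -2: a logarithmic branch point.
At 2: a pole of order 2; residue 0.


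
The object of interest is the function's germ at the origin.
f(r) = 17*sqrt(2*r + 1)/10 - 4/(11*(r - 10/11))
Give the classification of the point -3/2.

The point is a regular point.

Denominator factors: r - 10/11 = -53/22 at r = -3/2 — none vanishes.
Branch term sqrt(1 - r/(-1/2)): argument at -3/2 is -2, nonzero, so -3/2 is not its branch point (a point on a principal cut is still regular for the continued germ).
So the germ continues analytically to -3/2.


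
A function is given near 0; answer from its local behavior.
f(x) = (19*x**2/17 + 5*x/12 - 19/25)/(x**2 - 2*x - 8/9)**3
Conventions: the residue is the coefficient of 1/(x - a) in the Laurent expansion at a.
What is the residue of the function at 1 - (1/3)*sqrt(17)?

The factor x**2 - 2*x - 8/9 splits as (x - a)(x - a') with a = 1 - (1/3)*sqrt(17), a' = 1 + (1/3)*sqrt(17). At the order-3 pole a set g(x) = (x - a)^3*f(x) = [19*x**2/17 + 5*x/12 - 19/25] / (x - a')^3.
Order-3 pole: residue = g''(a)/2; g''(1 - (1/3)*sqrt(17)) = -(87507/66816800)*sqrt(17), so the residue is -(87507/133633600)*sqrt(17).

The residue is -(87507/133633600)*sqrt(17).


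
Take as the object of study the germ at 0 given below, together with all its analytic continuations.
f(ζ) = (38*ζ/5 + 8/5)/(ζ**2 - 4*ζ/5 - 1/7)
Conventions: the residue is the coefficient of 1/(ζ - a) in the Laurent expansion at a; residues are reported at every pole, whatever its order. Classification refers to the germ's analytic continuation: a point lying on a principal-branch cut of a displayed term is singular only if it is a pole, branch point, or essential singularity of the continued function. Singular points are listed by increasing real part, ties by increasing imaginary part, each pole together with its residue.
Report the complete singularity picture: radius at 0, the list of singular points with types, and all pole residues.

Denominator factor (ζ**2 - 4*ζ/5 - 1/7): discriminant 212/175, real irrational roots 2/5 + (1/35)*sqrt(371) and 2/5 - (1/35)*sqrt(371); poles of order 1, moduli 2/5 + (1/35)*sqrt(371) and -2/5 + (1/35)*sqrt(371).
The radius of convergence is the smallest modulus among the singular points: -2/5 + (1/35)*sqrt(371).
The factor ζ**2 - 4*ζ/5 - 1/7 splits as (ζ - a)(ζ - a') with a = 2/5 - (1/35)*sqrt(371), a' = 2/5 + (1/35)*sqrt(371). At the order-1 pole a set g(ζ) = (ζ - a)*f(ζ) = [38*ζ/5 + 8/5] / (ζ - a').
Simple pole: residue = g(a) at a = 2/5 - (1/35)*sqrt(371), which is 19/5 - (58/265)*sqrt(371).
The factor ζ**2 - 4*ζ/5 - 1/7 splits as (ζ - a)(ζ - a') with a = 2/5 + (1/35)*sqrt(371), a' = 2/5 - (1/35)*sqrt(371). At the order-1 pole a set g(ζ) = (ζ - a)*f(ζ) = [38*ζ/5 + 8/5] / (ζ - a').
Simple pole: residue = g(a) at a = 2/5 + (1/35)*sqrt(371), which is 19/5 + (58/265)*sqrt(371).
List the singular points by increasing real part (a conjugate pair: the negative imaginary part first).

Radius of convergence at 0: -2/5 + (1/35)*sqrt(371).
At 2/5 - (1/35)*sqrt(371): a pole of order 1; residue 19/5 - (58/265)*sqrt(371).
At 2/5 + (1/35)*sqrt(371): a pole of order 1; residue 19/5 + (58/265)*sqrt(371).


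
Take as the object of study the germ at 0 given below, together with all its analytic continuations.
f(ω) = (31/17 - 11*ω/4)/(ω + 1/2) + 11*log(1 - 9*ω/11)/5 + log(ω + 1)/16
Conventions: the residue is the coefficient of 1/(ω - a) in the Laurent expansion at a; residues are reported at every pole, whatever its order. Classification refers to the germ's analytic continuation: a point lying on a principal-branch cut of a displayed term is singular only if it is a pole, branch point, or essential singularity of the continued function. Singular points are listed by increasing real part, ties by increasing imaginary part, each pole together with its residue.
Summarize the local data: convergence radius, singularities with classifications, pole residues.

Denominator factor (ω + 1/2): pole of order 1 at -1/2, modulus 1/2.
Branch term (1/16)*log(1 - ω/(-1)): its argument vanishes at ω = -1, a logarithmic branch point, modulus 1.
Branch term (11/5)*log(1 - ω/(11/9)): its argument vanishes at ω = 11/9, a logarithmic branch point, modulus 11/9.
The radius of convergence is the smallest modulus among the singular points: 1/2.
The branch terms are analytic at -1/2 and contribute nothing to the residue; only the rational part matters.
At the order-1 pole -1/2 set g(ω) = (ω - (-1/2))*(rational part) = 31/17 - 11*ω/4.
Simple pole: residue = g(a) at a = -1/2, which is 435/136.
List the singular points by increasing real part (a conjugate pair: the negative imaginary part first).

Radius of convergence at 0: 1/2.
At -1: a logarithmic branch point.
At -1/2: a pole of order 1; residue 435/136.
At 11/9: a logarithmic branch point.


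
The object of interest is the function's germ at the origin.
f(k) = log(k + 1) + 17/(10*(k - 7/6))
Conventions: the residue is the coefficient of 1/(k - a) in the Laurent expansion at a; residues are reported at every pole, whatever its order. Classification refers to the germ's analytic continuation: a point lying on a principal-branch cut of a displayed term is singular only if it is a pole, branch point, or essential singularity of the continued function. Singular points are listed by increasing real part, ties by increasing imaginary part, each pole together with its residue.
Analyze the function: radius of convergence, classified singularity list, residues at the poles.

Denominator factor (k - 7/6): pole of order 1 at 7/6, modulus 7/6.
Branch term (1)*log(1 - k/(-1)): its argument vanishes at k = -1, a logarithmic branch point, modulus 1.
The radius of convergence is the smallest modulus among the singular points: 1.
The branch term is analytic at 7/6 and contributes nothing to the residue; only the rational part matters.
At the order-1 pole 7/6 set g(k) = (k - (7/6))*(rational part) = 17/10.
Simple pole: residue = g(a) at a = 7/6, which is 17/10.
List the singular points by increasing real part (a conjugate pair: the negative imaginary part first).

Radius of convergence at 0: 1.
At -1: a logarithmic branch point.
At 7/6: a pole of order 1; residue 17/10.


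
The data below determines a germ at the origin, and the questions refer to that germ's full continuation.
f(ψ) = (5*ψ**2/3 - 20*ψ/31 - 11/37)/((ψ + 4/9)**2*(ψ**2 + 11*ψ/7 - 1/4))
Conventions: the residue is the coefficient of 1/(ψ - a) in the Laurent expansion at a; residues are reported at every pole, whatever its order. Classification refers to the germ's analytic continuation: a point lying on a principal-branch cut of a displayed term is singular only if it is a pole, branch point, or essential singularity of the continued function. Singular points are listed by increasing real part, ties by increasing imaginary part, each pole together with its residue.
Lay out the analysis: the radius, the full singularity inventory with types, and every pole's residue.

Radius of convergence at 0: -11/14 + (1/14)*sqrt(170).
At -11/14 - (1/14)*sqrt(170): a pole of order 1; residue -4069088352/3326539723 - (29250446463/565511752910)*sqrt(170).
At -4/9: a pole of order 2; residue 8138176704/3326539723.
At -11/14 + (1/14)*sqrt(170): a pole of order 1; residue -4069088352/3326539723 + (29250446463/565511752910)*sqrt(170).


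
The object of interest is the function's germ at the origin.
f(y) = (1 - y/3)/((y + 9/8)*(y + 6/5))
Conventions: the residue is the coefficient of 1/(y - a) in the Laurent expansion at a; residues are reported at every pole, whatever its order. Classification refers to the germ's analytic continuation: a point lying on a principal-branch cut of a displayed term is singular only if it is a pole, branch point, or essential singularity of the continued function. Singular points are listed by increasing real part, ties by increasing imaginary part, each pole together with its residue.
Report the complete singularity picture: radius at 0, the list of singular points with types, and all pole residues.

Radius of convergence at 0: 9/8.
At -6/5: a pole of order 1; residue -56/3.
At -9/8: a pole of order 1; residue 55/3.

Denominator factor (y + 9/8): pole of order 1 at -9/8, modulus 9/8.
Denominator factor (y + 6/5): pole of order 1 at -6/5, modulus 6/5.
The radius of convergence is the smallest modulus among the singular points: 9/8.
At the order-1 pole -6/5 set g(y) = (y - (-6/5))*f(y) = (1 - y/3)/(y + 9/8).
Simple pole: residue = g(a) at a = -6/5, which is -56/3.
At the order-1 pole -9/8 set g(y) = (y - (-9/8))*f(y) = (1 - y/3)/(y + 6/5).
Simple pole: residue = g(a) at a = -9/8, which is 55/3.
List the singular points by increasing real part (a conjugate pair: the negative imaginary part first).


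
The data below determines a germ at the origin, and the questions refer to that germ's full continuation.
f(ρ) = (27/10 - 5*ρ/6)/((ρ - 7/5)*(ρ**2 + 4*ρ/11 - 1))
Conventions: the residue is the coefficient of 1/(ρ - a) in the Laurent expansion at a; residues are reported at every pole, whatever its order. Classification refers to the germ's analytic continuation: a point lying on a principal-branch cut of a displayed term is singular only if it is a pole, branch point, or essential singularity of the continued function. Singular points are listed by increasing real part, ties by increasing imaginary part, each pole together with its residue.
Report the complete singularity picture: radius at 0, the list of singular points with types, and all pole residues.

Radius of convergence at 0: -2/11 + (5/11)*sqrt(5).
At -2/11 - (5/11)*sqrt(5): a pole of order 1; residue -1265/2424 + (33121/60600)*sqrt(5).
At -2/11 + (5/11)*sqrt(5): a pole of order 1; residue -1265/2424 - (33121/60600)*sqrt(5).
At 7/5: a pole of order 1; residue 1265/1212.

Denominator factor (ρ - 7/5): pole of order 1 at 7/5, modulus 7/5.
Denominator factor (ρ**2 + 4*ρ/11 - 1): discriminant 500/121, real irrational roots -2/11 + (5/11)*sqrt(5) and -2/11 - (5/11)*sqrt(5); poles of order 1, moduli -2/11 + (5/11)*sqrt(5) and 2/11 + (5/11)*sqrt(5).
The radius of convergence is the smallest modulus among the singular points: -2/11 + (5/11)*sqrt(5).
The factor ρ**2 + 4*ρ/11 - 1 splits as (ρ - a)(ρ - a') with a = -2/11 - (5/11)*sqrt(5), a' = -2/11 + (5/11)*sqrt(5). At the order-1 pole a set g(ρ) = (ρ - a)*f(ρ) = [(27/10 - 5*ρ/6)/(ρ - 7/5)] / (ρ - a').
Simple pole: residue = g(a) at a = -2/11 - (5/11)*sqrt(5), which is -1265/2424 + (33121/60600)*sqrt(5).
The factor ρ**2 + 4*ρ/11 - 1 splits as (ρ - a)(ρ - a') with a = -2/11 + (5/11)*sqrt(5), a' = -2/11 - (5/11)*sqrt(5). At the order-1 pole a set g(ρ) = (ρ - a)*f(ρ) = [(27/10 - 5*ρ/6)/(ρ - 7/5)] / (ρ - a').
Simple pole: residue = g(a) at a = -2/11 + (5/11)*sqrt(5), which is -1265/2424 - (33121/60600)*sqrt(5).
At the order-1 pole 7/5 set g(ρ) = (ρ - (7/5))*f(ρ) = (27/10 - 5*ρ/6)/(ρ**2 + 4*ρ/11 - 1).
Simple pole: residue = g(a) at a = 7/5, which is 1265/1212.
List the singular points by increasing real part (a conjugate pair: the negative imaginary part first).


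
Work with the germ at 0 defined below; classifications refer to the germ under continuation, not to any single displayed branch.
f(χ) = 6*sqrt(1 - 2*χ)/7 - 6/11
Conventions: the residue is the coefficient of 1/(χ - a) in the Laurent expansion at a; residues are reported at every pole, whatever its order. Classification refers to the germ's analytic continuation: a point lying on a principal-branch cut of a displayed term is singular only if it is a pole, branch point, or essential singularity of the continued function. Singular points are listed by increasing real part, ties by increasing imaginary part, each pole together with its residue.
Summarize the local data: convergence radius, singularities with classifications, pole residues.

Radius of convergence at 0: 1/2.
At 1/2: an algebraic (square-root) branch point.

Branch term (6/7)*sqrt(1 - χ/(1/2)): its argument vanishes at χ = 1/2, a square-root branch point, modulus 1/2.
The radius of convergence is the smallest modulus among the singular points: 1/2.


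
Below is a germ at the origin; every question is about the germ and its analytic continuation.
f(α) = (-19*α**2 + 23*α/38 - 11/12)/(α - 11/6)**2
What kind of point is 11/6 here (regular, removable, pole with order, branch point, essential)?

The denominator factor α - 11/6 vanishes at 11/6 and appears to the power 2; the numerator there equals -43549/684, nonzero, and no other factor vanishes.
Hence a pole whose order is the multiplicity, 2.

The point is a pole of order 2.


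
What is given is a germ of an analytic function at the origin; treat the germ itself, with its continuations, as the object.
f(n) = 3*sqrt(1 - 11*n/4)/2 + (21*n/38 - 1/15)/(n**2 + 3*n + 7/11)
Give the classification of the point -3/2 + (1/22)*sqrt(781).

The denominator factor n**2 + 3*n + 7/11 vanishes at -3/2 + (1/22)*sqrt(781) and appears to the power 1; the numerator there equals -1021/1140 + (21/836)*sqrt(781), nonzero, and no other factor vanishes.
The branch terms are analytic at this point.
Hence a pole whose order is the multiplicity, 1.

The point is a pole of order 1.


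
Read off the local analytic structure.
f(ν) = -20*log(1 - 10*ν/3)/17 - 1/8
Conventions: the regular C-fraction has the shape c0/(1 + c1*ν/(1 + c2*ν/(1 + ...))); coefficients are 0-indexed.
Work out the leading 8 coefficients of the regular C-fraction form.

Taylor coefficients (expand at 0): a_0 = -1/8, a_1 = 200/51, a_2 = 1000/153, a_3 = 20000/1377, a_4 = 50000/1377, a_5 = 400000/4131, a_6 = 10000000/37179, a_7 = 200000000/260253.
c0 = a_0 = -1/8. Peel one level at a time: if S = 1 + c*ν/S' with S'(0) = 1, then c is the ν-coefficient of S and S' = c*ν/(S - 1).
S_1 = c0/f = 1 + (1600/51)*ν + (2696000/2601)*ν^2 + ...; c1 = 1600/51.
S_2 = c1*ν/(S_1 - 1) = 1 + (-1685/51)*ν + (-25/27)*ν^2 + ...; c2 = -1685/51.
S_3 = c2*ν/(S_2 - 1) = 1 + (-85/3033)*ν + (-422450/9199089)*ν^2 + ...; c3 = -85/3033.
S_4 = c3*ν/(S_3 - 1) = 1 + (-4970/3033)*ν + (-20/27)*ν^2 + ...; c4 = -4970/3033.
S_5 = c4*ν/(S_4 - 1) = 1 + (-674/1491)*ν + (-1220614/2223081)*ν^2 + ...; c5 = -674/1491.
S_6 = c5*ν/(S_5 - 1) = 1 + (-1811/1491)*ν + (-5/7)*ν^2 + ...; c6 = -1811/1491.
S_7 = c6*ν/(S_6 - 1) = 1 + (-1065/1811)*ν + ...; c7 = -1065/1811.

The regular C-fraction coefficients are [-1/8, 1600/51, -1685/51, -85/3033, -4970/3033, -674/1491, -1811/1491, -1065/1811].


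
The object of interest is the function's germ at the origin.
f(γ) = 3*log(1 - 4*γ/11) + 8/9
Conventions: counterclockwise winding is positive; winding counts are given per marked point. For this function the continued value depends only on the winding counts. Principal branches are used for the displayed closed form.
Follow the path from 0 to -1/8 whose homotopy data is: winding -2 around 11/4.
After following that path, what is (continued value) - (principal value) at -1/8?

Continued minus principal equals -(12)*pi*i.

The rational part is single-valued and drops out of the difference; each branch term changes only by its own monodromy.
(3)*log(1 - γ/(11/4)): each positive loop around 11/4 adds 2*pi*i to the log, so winding -2 contributes (3)*(-2)*2*pi*i = -(12)*pi*i.
Summing the contributions at γ = -1/8 gives -(12)*pi*i.


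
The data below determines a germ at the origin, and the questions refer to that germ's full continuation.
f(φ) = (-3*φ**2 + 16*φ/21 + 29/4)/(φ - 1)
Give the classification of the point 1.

The point is a pole of order 1.

The denominator factor φ - 1 vanishes at 1 and appears to the power 1; the numerator there equals 421/84, nonzero, and no other factor vanishes.
Hence a pole whose order is the multiplicity, 1.


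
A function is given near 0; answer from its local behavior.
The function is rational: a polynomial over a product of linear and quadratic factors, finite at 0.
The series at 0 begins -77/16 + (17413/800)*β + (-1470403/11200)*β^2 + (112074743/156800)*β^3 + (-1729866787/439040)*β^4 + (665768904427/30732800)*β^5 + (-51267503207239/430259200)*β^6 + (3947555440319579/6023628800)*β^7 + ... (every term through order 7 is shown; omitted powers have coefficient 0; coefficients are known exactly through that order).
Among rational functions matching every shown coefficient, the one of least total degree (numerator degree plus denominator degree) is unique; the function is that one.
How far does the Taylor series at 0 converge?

The radius of convergence is 2/11.

No rational of total degree below 5 reproduces all 8 coefficients; solving the [2/3] Pade equations on them gives f(β) = (13*β**2/5 + 24*β/25 + 7/4)/((β + 2/11)*(β**2 + 6*β/7 - 2)), whose expansion matches every shown term.
Denominator factor (β + 2/11): pole of order 1 at -2/11, modulus 2/11.
Denominator factor (β**2 + 6*β/7 - 2): discriminant 428/49, real irrational roots -3/7 + (1/7)*sqrt(107) and -3/7 - (1/7)*sqrt(107); poles of order 1, moduli -3/7 + (1/7)*sqrt(107) and 3/7 + (1/7)*sqrt(107).
The radius of convergence is the smallest modulus among the singular points: 2/11.
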